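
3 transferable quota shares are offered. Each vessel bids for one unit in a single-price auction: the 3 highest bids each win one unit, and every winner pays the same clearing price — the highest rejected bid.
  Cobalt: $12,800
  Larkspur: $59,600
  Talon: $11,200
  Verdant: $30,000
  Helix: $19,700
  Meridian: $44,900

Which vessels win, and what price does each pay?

Bids ranked high→low: 59,600 (Larkspur), 44,900 (Meridian), 30,000 (Verdant), 19,700 (Helix), 12,800 (Cobalt), …
The 3 highest are Larkspur, Meridian, Verdant.
Clearing price = highest rejected bid = $19,700.

Larkspur, Meridian, Verdant; each pays $19,700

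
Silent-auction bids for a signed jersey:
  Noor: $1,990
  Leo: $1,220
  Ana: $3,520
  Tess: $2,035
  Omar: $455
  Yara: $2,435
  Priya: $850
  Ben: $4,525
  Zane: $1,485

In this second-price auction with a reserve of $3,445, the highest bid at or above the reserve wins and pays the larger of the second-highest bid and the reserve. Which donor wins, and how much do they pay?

Sorting bids: 4,525 (Ben) > 3,520 (Ana) > 2,435 (Yara) > 2,035 (Tess) > 1,990 (Noor) > 1,485 (Zane) > …
Highest eligible bid: Ben at $4,525.
max(second-highest $3,520, reserve $3,445) = $3,520; the reserve does not bind.

Ben pays $3,520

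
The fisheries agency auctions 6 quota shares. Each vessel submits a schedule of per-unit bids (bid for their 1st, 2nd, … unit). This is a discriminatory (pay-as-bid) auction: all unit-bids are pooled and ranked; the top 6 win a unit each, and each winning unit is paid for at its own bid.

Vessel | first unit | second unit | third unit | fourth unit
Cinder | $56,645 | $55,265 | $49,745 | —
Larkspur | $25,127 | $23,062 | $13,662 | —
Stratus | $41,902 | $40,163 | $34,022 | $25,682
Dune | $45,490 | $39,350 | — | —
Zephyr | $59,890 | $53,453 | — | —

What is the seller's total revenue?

All unit-bids, highest first — top 6: 59,890 (Zephyr-1), 56,645 (Cinder-1), 55,265 (Cinder-2), 53,453 (Zephyr-2), 49,745 (Cinder-3), 45,490 (Dune-1)
Next rejected bid: $41,902 (not a price — pay-as-bid).
Each winning unit pays its own bid.
Revenue = 59,890 + 56,645 + 55,265 + 53,453 + 49,745 + 45,490 = $320,488.

Total revenue: $320,488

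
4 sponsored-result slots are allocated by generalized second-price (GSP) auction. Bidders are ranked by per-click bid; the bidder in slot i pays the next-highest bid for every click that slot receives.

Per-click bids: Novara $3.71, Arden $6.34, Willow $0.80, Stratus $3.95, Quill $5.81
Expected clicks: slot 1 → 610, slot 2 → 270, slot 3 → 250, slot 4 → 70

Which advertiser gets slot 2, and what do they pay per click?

Quill; $3.95 per click

Sorting advertisers: $6.34 (Arden) > $5.81 (Quill) > $3.95 (Stratus) > $3.71 (Novara) > $0.80 (Willow)
Slot 2 goes to the second-ranked bidder, Quill, who pays the next bid down: $3.95/click.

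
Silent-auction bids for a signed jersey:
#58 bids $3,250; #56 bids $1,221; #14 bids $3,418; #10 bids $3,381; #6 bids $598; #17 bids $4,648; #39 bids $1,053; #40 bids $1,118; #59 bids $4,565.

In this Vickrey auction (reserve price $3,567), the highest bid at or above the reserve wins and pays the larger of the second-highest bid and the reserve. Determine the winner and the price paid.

#17 pays $4,565

Bids in order: 4,648 (#17) > 4,565 (#59) > 3,418 (#14) > 3,381 (#10) > 3,250 (#58) > 1,221 (#56) > …
Highest eligible bid: #17 at $4,648.
Second-highest bid $4,565 exceeds the reserve $3,567 → payment $4,565.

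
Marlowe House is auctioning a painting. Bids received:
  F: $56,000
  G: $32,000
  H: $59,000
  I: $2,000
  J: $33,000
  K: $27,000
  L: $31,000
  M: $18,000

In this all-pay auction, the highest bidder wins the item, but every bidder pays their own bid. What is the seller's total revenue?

All-pay auction: the highest bidder wins the item, but every bidder pays their own bid.
Sorting bids: 59,000 (H) > 56,000 (F) > 33,000 (J) > 32,000 (G) > 31,000 (L) > 27,000 (K) > …
H wins with the top bid; all bids are sunk regardless.
Every bidder forfeits their bid regardless of winning.
Revenue = 56,000 + 32,000 + 59,000 + 2,000 + 33,000 + 27,000 + 31,000 + 18,000 = $258,000.

Total revenue: $258,000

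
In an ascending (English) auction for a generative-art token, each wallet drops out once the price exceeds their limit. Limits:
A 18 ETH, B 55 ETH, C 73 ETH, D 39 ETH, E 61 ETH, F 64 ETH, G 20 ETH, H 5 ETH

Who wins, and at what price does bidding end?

C wins at 64 ETH

Open ascending-bid auction: the price rises until one bidder remains; the winner pays the price at which the last rival dropped out.
Limits ranked: 73 (C) > 64 (F) > 61 (E) > 55 (B) > 39 (D) > 20 (G) > …
F is the last rival to drop out, at 64 ETH; C remains and wins at that price.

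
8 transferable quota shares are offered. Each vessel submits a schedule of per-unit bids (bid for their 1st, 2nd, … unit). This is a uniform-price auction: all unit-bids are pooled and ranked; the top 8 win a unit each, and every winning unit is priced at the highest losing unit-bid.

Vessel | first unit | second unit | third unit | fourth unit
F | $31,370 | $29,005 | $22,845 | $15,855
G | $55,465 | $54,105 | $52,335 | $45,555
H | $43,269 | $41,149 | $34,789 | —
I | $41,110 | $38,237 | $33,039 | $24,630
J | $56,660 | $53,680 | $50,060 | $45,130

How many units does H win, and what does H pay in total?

Pooled unit-bids ranked (top 8): 56,660 (J-1), 55,465 (G-1), 54,105 (G-2), 53,680 (J-2), 52,335 (G-3), 50,060 (J-3), 45,555 (G-4), 45,130 (J-4)
Highest rejected unit-bid = $43,269.
H wins 0 unit(s) at $43,269 each.

H: 0 units, pays $0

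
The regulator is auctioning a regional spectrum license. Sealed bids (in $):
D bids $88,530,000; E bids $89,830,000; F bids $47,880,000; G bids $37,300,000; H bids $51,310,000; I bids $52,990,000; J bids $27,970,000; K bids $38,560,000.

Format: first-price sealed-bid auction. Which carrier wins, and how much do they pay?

Bids in order: 89,830,000 (E) > 88,530,000 (D) > 52,990,000 (I) > 51,310,000 (H) > 47,880,000 (F) > 38,560,000 (K) > …
E is highest → pays own bid, $89,830,000.

E pays $89,830,000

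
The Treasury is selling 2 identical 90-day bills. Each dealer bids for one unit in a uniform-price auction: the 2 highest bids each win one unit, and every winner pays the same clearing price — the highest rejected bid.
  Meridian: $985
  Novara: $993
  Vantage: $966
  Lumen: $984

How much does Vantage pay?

Vantage pays $0

Bids ranked high→low: 993 (Novara), 985 (Meridian), 984 (Lumen), 966 (Vantage)
Top 2: Novara, Meridian.
Highest unsuccessful bid: $984 → clearing price.
Vantage does not win → pays $0.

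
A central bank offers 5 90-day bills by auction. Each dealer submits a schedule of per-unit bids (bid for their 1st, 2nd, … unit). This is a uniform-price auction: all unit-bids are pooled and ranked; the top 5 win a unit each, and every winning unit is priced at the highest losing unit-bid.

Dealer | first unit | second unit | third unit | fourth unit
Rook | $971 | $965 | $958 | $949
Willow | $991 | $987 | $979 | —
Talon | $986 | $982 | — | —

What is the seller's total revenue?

Total revenue: $4,855

All unit-bids, highest first — top 5: 991 (Willow-1), 987 (Willow-2), 986 (Talon-1), 982 (Talon-2), 979 (Willow-3)
Highest rejected unit-bid = $971.
Allocation: Talon 2, Willow 3. Every unit priced at $971.
Revenue = 5 × 971 = $4,855.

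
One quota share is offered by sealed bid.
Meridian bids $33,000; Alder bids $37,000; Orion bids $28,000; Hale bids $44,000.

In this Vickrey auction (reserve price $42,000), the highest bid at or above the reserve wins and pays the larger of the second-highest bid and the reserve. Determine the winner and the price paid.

Hale pays $42,000

Vickrey auction (reserve price $42,000): the highest bid at or above the reserve wins and pays the larger of the second-highest bid and the reserve.
Sorting bids: 44,000 (Hale) > 37,000 (Alder) > 33,000 (Meridian) > 28,000 (Orion)
Hale has the top bid at or above the reserve ($44,000).
Second-highest bid $37,000 is below the reserve $42,000, so the reserve binds → payment $42,000.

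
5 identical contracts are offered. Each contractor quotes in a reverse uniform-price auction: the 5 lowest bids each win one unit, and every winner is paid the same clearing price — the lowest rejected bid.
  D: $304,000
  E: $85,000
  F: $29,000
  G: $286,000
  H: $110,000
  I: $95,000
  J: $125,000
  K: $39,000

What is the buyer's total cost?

Total cost: $625,000

Ordering the bids: 29,000 (F), 39,000 (K), 85,000 (E), 95,000 (I), 110,000 (H), 125,000 (J), 286,000 (G), …
Lowest 5: F, K, E, I, H.
First losing bid is J's $125,000, which sets the uniform price.
Total cost = 5 × $125,000 = $625,000.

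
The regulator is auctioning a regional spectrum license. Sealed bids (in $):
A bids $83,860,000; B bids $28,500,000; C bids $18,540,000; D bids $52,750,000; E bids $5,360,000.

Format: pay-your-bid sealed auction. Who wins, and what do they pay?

Sorting bids: 83,860,000 (A) > 52,750,000 (D) > 28,500,000 (B) > 18,540,000 (C) > 5,360,000 (E)
A has the highest bid and pays exactly that: $83,860,000.

A pays $83,860,000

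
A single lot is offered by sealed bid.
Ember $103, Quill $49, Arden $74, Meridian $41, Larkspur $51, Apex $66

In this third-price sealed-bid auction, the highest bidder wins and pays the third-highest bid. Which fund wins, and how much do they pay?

Sorting bids: 103 (Ember) > 74 (Arden) > 66 (Apex) > 51 (Larkspur) > 49 (Quill) > 41 (Meridian)
Ember is highest; pays the third-highest bid, $66.

Ember pays $66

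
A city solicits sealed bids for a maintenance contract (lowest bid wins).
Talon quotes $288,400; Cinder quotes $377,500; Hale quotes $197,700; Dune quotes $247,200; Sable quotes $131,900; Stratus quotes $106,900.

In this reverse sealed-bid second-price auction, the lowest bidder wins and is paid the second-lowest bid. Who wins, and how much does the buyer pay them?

Stratus is paid $131,900

Bids in order: 106,900 (Stratus) < 131,900 (Sable) < 197,700 (Hale) < 247,200 (Dune) < 288,400 (Talon) < 377,500 (Cinder)
Stratus wins with the lowest bid; price is set by the runner-up at $131,900.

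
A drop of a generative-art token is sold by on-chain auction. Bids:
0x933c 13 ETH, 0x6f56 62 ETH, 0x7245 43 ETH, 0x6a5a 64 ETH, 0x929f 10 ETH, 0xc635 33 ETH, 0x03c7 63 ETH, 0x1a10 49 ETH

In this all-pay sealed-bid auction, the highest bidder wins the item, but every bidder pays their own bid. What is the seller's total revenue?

Bids ranked: 64 (0x6a5a) > 63 (0x03c7) > 62 (0x6f56) > 49 (0x1a10) > 43 (0x7245) > 33 (0xc635) > …
Every bidder forfeits their bid regardless of winning.
Revenue = 13 + 62 + 43 + 64 + 10 + 33 + 63 + 49 = 337 ETH.

Total revenue: 337 ETH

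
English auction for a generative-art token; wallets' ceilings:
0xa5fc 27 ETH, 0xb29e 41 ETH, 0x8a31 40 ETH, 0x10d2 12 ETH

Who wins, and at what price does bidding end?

Sorting limits: 41 (0xb29e) > 40 (0x8a31) > 27 (0xa5fc) > 12 (0x10d2)
Once the price passes 40 ETH, only 0xb29e is left; the hammer falls at 0x8a31's limit of 40 ETH.

0xb29e wins at 40 ETH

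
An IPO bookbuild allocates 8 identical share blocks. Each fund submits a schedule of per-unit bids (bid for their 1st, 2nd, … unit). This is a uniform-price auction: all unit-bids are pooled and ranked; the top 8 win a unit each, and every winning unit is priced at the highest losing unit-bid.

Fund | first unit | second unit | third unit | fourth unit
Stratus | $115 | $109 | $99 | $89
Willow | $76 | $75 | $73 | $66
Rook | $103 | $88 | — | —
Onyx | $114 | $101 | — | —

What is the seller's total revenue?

Merging the schedules and taking the best 8: 115 (Stratus-1), 114 (Onyx-1), 109 (Stratus-2), 103 (Rook-1), 101 (Onyx-2), 99 (Stratus-3), 89 (Stratus-4), 88 (Rook-2)
First bid not allocated: $76.
Allocation: Onyx 2, Rook 2, Stratus 4. Every unit priced at $76.
Revenue = 8 × 76 = $608.

Total revenue: $608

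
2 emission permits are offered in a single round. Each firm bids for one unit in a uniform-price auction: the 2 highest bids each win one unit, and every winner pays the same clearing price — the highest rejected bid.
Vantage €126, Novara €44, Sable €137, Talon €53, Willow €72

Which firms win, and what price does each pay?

Sable, Vantage; each pays €72

Sorting: 137 (Sable), 126 (Vantage), 72 (Willow), 53 (Talon), …
The 2 highest are Sable, Vantage.
First losing bid is Willow's €72, which sets the uniform price.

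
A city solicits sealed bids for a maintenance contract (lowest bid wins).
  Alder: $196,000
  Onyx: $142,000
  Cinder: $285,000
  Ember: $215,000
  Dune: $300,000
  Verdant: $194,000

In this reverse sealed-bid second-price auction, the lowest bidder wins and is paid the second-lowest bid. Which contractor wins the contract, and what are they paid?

Rule: the lowest bidder wins and is paid the second-lowest bid.
Bids ranked: 142,000 (Onyx) < 194,000 (Verdant) < 196,000 (Alder) < 215,000 (Ember) < 285,000 (Cinder) < 300,000 (Dune)
Second-price: Onyx is paid Verdant's bid of $194,000.

Onyx is paid $194,000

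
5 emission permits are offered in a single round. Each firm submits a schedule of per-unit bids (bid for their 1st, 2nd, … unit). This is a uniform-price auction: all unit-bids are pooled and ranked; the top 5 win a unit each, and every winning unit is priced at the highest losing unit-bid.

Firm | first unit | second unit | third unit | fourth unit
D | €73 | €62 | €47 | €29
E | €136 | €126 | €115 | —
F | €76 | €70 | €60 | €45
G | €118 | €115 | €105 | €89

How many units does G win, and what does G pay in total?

Merging the schedules and taking the best 5: 136 (E-1), 126 (E-2), 118 (G-1), 115 (E-3), 115 (G-2)
The (k+1)-th unit-bid is €105.
G wins 2 unit(s) at €105 each.

G: 2 units, pays €210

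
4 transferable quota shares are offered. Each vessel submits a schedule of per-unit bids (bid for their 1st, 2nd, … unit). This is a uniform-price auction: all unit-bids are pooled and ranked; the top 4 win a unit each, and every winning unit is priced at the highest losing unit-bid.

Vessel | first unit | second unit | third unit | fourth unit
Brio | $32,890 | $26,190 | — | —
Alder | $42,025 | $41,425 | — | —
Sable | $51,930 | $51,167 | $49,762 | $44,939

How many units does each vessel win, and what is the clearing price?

Sable 4; clearing price $42,025

Merging the schedules and taking the best 4: 51,930 (Sable-1), 51,167 (Sable-2), 49,762 (Sable-3), 44,939 (Sable-4)
Highest rejected unit-bid = $42,025.
Allocation: Sable 4.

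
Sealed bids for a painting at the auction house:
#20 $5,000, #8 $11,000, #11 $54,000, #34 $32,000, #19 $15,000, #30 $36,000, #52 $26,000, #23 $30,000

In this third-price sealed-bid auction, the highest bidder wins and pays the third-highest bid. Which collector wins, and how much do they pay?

Rule: the highest bidder wins and pays the third-highest bid.
Bids in order: 54,000 (#11) > 36,000 (#30) > 32,000 (#34) > 30,000 (#23) > 26,000 (#52) > 15,000 (#19) > …
#11 is highest; pays the third-highest bid, $32,000.

#11 pays $32,000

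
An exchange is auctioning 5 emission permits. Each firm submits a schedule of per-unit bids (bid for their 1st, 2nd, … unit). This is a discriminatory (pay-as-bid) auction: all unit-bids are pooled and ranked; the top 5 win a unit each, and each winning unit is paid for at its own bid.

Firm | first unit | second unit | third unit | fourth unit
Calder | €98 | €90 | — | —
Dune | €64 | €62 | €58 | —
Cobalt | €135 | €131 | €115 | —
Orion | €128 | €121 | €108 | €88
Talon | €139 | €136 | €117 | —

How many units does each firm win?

Cobalt 2, Orion 1, Talon 2

Pooled unit-bids ranked (top 5): 139 (Talon-1), 136 (Talon-2), 135 (Cobalt-1), 131 (Cobalt-2), 128 (Orion-1)
Next rejected bid: €121 (not a price — pay-as-bid).
Allocation: Cobalt 2, Orion 1, Talon 2.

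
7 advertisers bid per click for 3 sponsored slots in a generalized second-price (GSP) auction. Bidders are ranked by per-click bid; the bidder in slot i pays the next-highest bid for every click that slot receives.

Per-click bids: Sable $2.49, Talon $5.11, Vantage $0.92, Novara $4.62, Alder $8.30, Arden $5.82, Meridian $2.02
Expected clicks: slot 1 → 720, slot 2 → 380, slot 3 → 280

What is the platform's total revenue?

Total revenue: $7425.80

Per-click bids in order: $8.30 (Alder) > $5.82 (Arden) > $5.11 (Talon) > $4.62 (Novara) > …
Slot 1: Alder pays $5.82 × 720 = $4190.40
Slot 2: Arden pays $5.11 × 380 = $1941.80
Slot 3: Talon pays $4.62 × 280 = $1293.60
Total = $7425.80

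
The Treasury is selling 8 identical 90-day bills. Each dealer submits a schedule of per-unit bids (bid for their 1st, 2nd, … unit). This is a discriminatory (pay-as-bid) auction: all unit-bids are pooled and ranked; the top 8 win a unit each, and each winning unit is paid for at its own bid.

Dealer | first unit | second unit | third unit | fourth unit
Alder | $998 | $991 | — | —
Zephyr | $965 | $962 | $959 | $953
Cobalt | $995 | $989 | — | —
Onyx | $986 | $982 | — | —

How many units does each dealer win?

Alder 2, Cobalt 2, Onyx 2, Zephyr 2

Pooled unit-bids ranked (top 8): 998 (Alder-1), 995 (Cobalt-1), 991 (Alder-2), 989 (Cobalt-2), 986 (Onyx-1), 982 (Onyx-2), 965 (Zephyr-1), 962 (Zephyr-2)
Next rejected bid: $959 (not a price — pay-as-bid).
Allocation: Alder 2, Cobalt 2, Onyx 2, Zephyr 2.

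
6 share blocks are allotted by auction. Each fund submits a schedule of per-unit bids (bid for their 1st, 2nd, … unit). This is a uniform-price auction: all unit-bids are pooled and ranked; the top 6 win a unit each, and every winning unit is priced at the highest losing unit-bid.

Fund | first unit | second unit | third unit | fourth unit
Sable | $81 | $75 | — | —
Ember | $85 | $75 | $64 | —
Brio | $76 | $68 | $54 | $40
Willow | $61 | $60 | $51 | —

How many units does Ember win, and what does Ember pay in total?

Merging the schedules and taking the best 6: 85 (Ember-1), 81 (Sable-1), 76 (Brio-1), 75 (Sable-2), 75 (Ember-2), 68 (Brio-2)
Highest rejected unit-bid = $64.
Ember wins 2 unit(s) at $64 each.

Ember: 2 units, pays $128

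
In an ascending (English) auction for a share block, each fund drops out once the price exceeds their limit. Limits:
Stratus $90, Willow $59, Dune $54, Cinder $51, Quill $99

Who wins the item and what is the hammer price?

Quill wins at $90

Open ascending-bid auction: the price rises until one bidder remains; the winner pays the price at which the last rival dropped out.
Sorting limits: 99 (Quill) > 90 (Stratus) > 59 (Willow) > 54 (Dune) > 51 (Cinder)
Bidding ends when Stratus exits at $90; Quill takes it.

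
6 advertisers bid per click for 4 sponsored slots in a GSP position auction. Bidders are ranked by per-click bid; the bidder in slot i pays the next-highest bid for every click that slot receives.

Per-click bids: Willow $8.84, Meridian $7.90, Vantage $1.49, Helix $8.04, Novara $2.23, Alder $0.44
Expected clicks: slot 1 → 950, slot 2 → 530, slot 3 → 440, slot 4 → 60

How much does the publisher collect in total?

Sorting advertisers: $8.84 (Willow) > $8.04 (Helix) > $7.90 (Meridian) > $2.23 (Novara) > $1.49 (Vantage) > …
Slot 1: Willow pays $8.04 × 950 = $7638.00
Slot 2: Helix pays $7.90 × 530 = $4187.00
Slot 3: Meridian pays $2.23 × 440 = $981.20
Slot 4: Novara pays $1.49 × 60 = $89.40
Total = $12895.60

Total revenue: $12895.60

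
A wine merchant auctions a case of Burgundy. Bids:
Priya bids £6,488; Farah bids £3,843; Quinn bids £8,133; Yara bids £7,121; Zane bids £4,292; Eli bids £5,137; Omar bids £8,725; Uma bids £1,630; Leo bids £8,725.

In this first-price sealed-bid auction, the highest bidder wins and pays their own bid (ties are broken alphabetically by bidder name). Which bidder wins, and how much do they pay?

Leo pays £8,725

Bids ranked: 8,725 (Leo) > 8,725 (Omar) > 8,133 (Quinn) > 7,121 (Yara) > 6,488 (Priya) > 5,137 (Eli) > …
Tie at £8,725 → Leo wins by tie-break.
Leo is highest → pays own bid, £8,725.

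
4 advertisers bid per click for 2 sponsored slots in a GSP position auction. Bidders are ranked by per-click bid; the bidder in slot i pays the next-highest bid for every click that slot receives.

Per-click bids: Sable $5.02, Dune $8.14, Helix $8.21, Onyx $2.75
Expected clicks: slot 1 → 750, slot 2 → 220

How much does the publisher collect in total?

Total revenue: $7209.40

Sorting advertisers: $8.21 (Helix) > $8.14 (Dune) > $5.02 (Sable) > …
Slot 1: Helix pays $8.14 × 750 = $6105.00
Slot 2: Dune pays $5.02 × 220 = $1104.40
Total = $7209.40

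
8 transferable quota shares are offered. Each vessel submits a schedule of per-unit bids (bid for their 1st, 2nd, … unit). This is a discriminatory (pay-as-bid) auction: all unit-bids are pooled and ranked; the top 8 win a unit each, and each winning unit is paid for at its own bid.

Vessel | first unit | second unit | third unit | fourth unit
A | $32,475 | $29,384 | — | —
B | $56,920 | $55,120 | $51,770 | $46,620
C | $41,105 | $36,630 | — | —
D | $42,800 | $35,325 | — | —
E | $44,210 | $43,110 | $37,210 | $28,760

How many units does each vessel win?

B 4, C 1, D 1, E 2

Merging the schedules and taking the best 8: 56,920 (B-1), 55,120 (B-2), 51,770 (B-3), 46,620 (B-4), 44,210 (E-1), 43,110 (E-2), 42,800 (D-1), 41,105 (C-1)
Next rejected bid: $37,210 (not a price — pay-as-bid).
Allocation: B 4, C 1, D 1, E 2.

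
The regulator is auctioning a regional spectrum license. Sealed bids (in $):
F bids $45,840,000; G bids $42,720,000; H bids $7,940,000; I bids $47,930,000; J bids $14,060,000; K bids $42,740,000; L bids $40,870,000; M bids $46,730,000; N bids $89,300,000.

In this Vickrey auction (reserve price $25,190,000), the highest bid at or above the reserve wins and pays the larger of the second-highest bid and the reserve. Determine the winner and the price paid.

N pays $47,930,000

Bids in order: 89,300,000 (N) > 47,930,000 (I) > 46,730,000 (M) > 45,840,000 (F) > 42,740,000 (K) > 42,720,000 (G) > …
N has the top bid at or above the reserve ($89,300,000).
Second-highest bid $47,930,000 exceeds the reserve $25,190,000 → payment $47,930,000.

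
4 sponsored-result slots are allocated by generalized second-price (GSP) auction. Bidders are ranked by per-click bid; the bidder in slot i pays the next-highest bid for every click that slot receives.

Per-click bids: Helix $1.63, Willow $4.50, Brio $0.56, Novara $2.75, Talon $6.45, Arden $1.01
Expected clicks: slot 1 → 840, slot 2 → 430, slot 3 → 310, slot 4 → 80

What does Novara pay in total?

Sorting advertisers: $6.45 (Talon) > $4.50 (Willow) > $2.75 (Novara) > $1.63 (Helix) > $1.01 (Arden) > …
Novara holds slot 3 → pays next bid $1.63 × 310 clicks = $505.30.

Novara pays $505.30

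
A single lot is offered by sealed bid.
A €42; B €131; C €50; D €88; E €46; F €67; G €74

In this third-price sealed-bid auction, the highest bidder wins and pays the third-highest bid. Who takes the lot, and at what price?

B pays €74

Sorting bids: 131 (B) > 88 (D) > 74 (G) > 67 (F) > 50 (C) > 46 (E) > …
B is highest; pays the third-highest bid, €74.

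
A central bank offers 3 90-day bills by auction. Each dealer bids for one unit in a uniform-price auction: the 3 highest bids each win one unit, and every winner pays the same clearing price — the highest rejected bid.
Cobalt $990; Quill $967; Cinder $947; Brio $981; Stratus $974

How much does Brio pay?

Brio pays $967

Ordering the bids: 990 (Cobalt), 981 (Brio), 974 (Stratus), 967 (Quill), 947 (Cinder)
The 3 highest are Cobalt, Brio, Stratus.
Highest unsuccessful bid: $967 → clearing price.
Brio wins → pays $967.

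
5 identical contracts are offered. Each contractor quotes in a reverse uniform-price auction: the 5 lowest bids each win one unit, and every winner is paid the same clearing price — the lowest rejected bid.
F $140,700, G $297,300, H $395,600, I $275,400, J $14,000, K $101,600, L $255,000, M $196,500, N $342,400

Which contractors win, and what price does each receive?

Sorting: 14,000 (J), 101,600 (K), 140,700 (F), 196,500 (M), 255,000 (L), 275,400 (I), 297,300 (G), …
The 5 lowest are J, K, F, M, L.
Clearing price = lowest rejected bid = $275,400.

J, K, F, M, L; each is paid $275,400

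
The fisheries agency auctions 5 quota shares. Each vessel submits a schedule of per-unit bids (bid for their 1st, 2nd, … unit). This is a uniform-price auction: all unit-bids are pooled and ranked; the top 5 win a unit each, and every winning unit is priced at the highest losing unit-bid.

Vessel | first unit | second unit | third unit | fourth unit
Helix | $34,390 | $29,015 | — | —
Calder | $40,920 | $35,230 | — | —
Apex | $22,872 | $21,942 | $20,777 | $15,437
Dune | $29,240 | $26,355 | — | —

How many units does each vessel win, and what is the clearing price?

Merging the schedules and taking the best 5: 40,920 (Calder-1), 35,230 (Calder-2), 34,390 (Helix-1), 29,240 (Dune-1), 29,015 (Helix-2)
Highest rejected unit-bid = $26,355.
Allocation: Calder 2, Dune 1, Helix 2.

Calder 2, Dune 1, Helix 2; clearing price $26,355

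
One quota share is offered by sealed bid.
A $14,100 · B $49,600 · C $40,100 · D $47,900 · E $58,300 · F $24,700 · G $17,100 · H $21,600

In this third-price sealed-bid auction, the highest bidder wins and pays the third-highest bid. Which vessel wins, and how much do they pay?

Sorting bids: 58,300 (E) > 49,600 (B) > 47,900 (D) > 40,100 (C) > 24,700 (F) > 21,600 (H) > …
E is highest; pays the third-highest bid, $47,900.

E pays $47,900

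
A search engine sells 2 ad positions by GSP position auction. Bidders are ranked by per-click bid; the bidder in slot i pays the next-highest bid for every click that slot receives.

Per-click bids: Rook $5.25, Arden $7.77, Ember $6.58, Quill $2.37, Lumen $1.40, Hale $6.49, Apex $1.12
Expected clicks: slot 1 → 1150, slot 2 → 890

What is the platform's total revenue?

Total revenue: $13343.10

Sorting advertisers: $7.77 (Arden) > $6.58 (Ember) > $6.49 (Hale) > …
Slot 1: Arden pays $6.58 × 1150 = $7567.00
Slot 2: Ember pays $6.49 × 890 = $5776.10
Total = $13343.10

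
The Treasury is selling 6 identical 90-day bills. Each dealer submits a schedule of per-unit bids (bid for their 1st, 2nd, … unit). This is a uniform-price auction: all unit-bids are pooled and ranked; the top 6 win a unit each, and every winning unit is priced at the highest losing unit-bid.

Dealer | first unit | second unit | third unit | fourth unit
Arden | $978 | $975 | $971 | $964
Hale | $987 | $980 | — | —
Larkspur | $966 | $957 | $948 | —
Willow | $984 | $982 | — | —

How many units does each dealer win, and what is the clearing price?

Arden 2, Hale 2, Willow 2; clearing price $971

Merging the schedules and taking the best 6: 987 (Hale-1), 984 (Willow-1), 982 (Willow-2), 980 (Hale-2), 978 (Arden-1), 975 (Arden-2)
First bid not allocated: $971.
Allocation: Arden 2, Hale 2, Willow 2.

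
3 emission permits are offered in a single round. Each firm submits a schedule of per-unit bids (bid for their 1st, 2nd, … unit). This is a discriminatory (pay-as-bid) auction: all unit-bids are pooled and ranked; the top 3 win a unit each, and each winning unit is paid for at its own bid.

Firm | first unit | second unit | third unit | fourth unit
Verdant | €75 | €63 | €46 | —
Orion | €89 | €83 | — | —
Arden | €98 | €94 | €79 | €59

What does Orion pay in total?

All unit-bids, highest first — top 3: 98 (Arden-1), 94 (Arden-2), 89 (Orion-1)
Next rejected bid: €83 (not a price — pay-as-bid).
Orion's winning unit-bids: 89 = €89.

Orion pays €89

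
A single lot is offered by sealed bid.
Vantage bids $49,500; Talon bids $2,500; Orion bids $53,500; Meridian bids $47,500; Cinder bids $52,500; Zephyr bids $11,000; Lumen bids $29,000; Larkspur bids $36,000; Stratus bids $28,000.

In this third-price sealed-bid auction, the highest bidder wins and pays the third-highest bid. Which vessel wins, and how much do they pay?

Orion pays $49,500

Sorting bids: 53,500 (Orion) > 52,500 (Cinder) > 49,500 (Vantage) > 47,500 (Meridian) > 36,000 (Larkspur) > 29,000 (Lumen) > …
Orion is highest; pays the third-highest bid, $49,500.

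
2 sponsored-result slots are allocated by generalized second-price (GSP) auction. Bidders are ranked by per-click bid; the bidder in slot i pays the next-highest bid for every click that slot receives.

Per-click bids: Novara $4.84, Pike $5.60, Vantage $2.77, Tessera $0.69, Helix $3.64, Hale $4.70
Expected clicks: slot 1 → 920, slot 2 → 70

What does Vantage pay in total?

Ranked by bid: $5.60 (Pike) > $4.84 (Novara) > $4.70 (Hale) > …
Vantage ranks below slot 2 → no slot, pays nothing.

Vantage pays $0.00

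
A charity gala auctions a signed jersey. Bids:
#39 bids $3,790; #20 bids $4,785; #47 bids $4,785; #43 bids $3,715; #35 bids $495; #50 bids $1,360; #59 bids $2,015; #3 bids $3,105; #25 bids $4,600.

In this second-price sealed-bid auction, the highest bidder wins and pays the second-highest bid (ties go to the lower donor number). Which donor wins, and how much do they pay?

#20 pays $4,785

Second-price sealed-bid auction: the highest bidder wins and pays the second-highest bid.
Sorting bids: 4,785 (#20) > 4,785 (#47) > 4,600 (#25) > 3,790 (#39) > 3,715 (#43) > 3,105 (#3) > …
Tie at $4,785 → #20 wins by tie-break.
#20 wins with the highest bid; price is set by the runner-up at $4,785.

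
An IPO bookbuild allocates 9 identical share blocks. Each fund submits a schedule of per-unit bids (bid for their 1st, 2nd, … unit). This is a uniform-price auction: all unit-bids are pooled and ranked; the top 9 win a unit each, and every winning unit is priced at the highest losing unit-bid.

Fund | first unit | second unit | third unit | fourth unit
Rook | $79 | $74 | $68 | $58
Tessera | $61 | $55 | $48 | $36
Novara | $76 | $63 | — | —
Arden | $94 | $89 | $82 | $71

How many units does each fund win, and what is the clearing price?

All unit-bids, highest first — top 9: 94 (Arden-1), 89 (Arden-2), 82 (Arden-3), 79 (Rook-1), 76 (Novara-1), 74 (Rook-2), 71 (Arden-4), 68 (Rook-3), 63 (Novara-2)
First bid not allocated: $61.
Allocation: Arden 4, Novara 2, Rook 3.

Arden 4, Novara 2, Rook 3; clearing price $61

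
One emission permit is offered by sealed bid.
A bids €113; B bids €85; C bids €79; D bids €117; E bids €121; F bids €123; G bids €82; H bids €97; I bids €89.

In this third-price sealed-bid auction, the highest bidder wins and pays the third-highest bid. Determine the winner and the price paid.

Third-price sealed-bid auction: the highest bidder wins and pays the third-highest bid.
Bids ranked: 123 (F) > 121 (E) > 117 (D) > 113 (A) > 97 (H) > 89 (I) > …
F is highest; pays the third-highest bid, €117.

F pays €117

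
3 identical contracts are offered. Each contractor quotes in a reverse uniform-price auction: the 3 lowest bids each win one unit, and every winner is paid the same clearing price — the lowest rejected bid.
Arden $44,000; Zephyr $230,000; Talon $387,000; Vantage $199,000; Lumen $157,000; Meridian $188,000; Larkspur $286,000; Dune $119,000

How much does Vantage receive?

Sorting: 44,000 (Arden), 119,000 (Dune), 157,000 (Lumen), 188,000 (Meridian), 199,000 (Vantage), …
Lowest 3: Arden, Dune, Lumen.
First losing bid is Meridian's $188,000, which sets the uniform price.
Vantage does not win → is paid $0.

Vantage is paid $0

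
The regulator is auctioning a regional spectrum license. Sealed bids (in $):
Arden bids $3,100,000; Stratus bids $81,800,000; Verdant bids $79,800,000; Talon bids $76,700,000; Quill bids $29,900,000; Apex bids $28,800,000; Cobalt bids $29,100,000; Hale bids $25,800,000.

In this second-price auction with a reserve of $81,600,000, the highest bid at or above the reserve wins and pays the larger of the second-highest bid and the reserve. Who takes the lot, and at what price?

Stratus pays $81,600,000

Bids ranked: 81,800,000 (Stratus) > 79,800,000 (Verdant) > 76,700,000 (Talon) > 29,900,000 (Quill) > 29,100,000 (Cobalt) > 28,800,000 (Apex) > …
Highest eligible bid: Stratus at $81,800,000.
max(second-highest $79,800,000, reserve $81,600,000) = $81,600,000.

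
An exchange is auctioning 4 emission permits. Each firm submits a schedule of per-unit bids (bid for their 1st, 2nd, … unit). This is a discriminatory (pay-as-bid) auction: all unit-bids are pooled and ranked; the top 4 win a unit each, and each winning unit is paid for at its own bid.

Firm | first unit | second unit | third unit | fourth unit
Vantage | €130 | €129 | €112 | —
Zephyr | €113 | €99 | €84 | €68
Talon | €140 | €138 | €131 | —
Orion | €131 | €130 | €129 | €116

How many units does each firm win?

Merging the schedules and taking the best 4: 140 (Talon-1), 138 (Talon-2), 131 (Talon-3), 131 (Orion-1)
Next rejected bid: €130 (not a price — pay-as-bid).
Allocation: Orion 1, Talon 3.

Orion 1, Talon 3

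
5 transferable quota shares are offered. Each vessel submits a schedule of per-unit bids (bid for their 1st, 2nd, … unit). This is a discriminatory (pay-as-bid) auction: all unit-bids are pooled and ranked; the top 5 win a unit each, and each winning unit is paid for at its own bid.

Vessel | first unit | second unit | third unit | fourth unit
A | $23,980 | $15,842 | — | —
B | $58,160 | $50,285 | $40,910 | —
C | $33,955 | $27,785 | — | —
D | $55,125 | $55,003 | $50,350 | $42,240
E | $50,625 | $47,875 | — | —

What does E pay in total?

Pooled unit-bids ranked (top 5): 58,160 (B-1), 55,125 (D-1), 55,003 (D-2), 50,625 (E-1), 50,350 (D-3)
Next rejected bid: $50,285 (not a price — pay-as-bid).
E's winning unit-bids: 50,625 = $50,625.

E pays $50,625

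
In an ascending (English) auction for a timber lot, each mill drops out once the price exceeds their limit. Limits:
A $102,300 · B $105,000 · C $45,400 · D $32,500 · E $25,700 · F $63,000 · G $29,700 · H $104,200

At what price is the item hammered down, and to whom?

Sorting limits: 105,000 (B) > 104,200 (H) > 102,300 (A) > 63,000 (F) > 45,400 (C) > 32,500 (D) > …
Bidding ends when H exits at $104,200; B takes it.

B wins at $104,200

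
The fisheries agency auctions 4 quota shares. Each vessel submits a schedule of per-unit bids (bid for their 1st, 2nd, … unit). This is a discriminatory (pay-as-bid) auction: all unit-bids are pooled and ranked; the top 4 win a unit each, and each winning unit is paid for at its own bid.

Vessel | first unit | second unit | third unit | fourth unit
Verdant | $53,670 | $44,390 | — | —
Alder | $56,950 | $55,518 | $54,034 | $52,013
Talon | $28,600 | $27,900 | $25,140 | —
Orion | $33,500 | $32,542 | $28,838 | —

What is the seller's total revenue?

Total revenue: $220,172

Merging the schedules and taking the best 4: 56,950 (Alder-1), 55,518 (Alder-2), 54,034 (Alder-3), 53,670 (Verdant-1)
Next rejected bid: $52,013 (not a price — pay-as-bid).
Each winning unit pays its own bid.
Revenue = 56,950 + 55,518 + 54,034 + 53,670 = $220,172.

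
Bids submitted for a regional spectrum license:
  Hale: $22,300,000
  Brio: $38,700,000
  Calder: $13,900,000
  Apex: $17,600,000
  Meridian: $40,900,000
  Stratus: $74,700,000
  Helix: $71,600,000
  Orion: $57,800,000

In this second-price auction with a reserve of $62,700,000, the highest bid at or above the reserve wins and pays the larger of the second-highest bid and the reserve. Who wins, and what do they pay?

Sorting bids: 74,700,000 (Stratus) > 71,600,000 (Helix) > 57,800,000 (Orion) > 40,900,000 (Meridian) > 38,700,000 (Brio) > 22,300,000 (Hale) > …
Stratus has the top bid at or above the reserve ($74,700,000).
max(second-highest $71,600,000, reserve $62,700,000) = $71,600,000; the reserve does not bind.

Stratus pays $71,600,000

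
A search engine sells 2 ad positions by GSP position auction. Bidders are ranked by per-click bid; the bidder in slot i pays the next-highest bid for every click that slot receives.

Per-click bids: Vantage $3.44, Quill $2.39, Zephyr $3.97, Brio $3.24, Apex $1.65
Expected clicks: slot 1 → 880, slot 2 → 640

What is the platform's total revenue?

Total revenue: $5100.80

Per-click bids in order: $3.97 (Zephyr) > $3.44 (Vantage) > $3.24 (Brio) > …
Slot 1: Zephyr pays $3.44 × 880 = $3027.20
Slot 2: Vantage pays $3.24 × 640 = $2073.60
Total = $5100.80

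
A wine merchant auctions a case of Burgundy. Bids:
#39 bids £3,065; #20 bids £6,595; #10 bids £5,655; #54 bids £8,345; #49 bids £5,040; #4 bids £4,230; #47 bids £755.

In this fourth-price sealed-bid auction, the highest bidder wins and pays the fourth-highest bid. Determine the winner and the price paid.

Sorting bids: 8,345 (#54) > 6,595 (#20) > 5,655 (#10) > 5,040 (#49) > 4,230 (#4) > 3,065 (#39) > …
#54 wins; payment is bid #4 in the ranking = £5,040.

#54 pays £5,040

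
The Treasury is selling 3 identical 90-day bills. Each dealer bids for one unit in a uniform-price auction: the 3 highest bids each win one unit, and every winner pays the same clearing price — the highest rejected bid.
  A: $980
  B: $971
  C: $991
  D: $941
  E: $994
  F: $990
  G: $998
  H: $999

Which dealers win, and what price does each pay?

Ordering the bids: 999 (H), 998 (G), 994 (E), 991 (C), 990 (F), …
The 3 highest are H, G, E.
Highest unsuccessful bid: $991 → clearing price.

H, G, E; each pays $991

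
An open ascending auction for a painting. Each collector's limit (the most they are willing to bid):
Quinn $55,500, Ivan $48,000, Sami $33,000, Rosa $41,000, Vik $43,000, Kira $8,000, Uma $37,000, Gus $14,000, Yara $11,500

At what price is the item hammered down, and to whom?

Limits in order: 55,500 (Quinn) > 48,000 (Ivan) > 43,000 (Vik) > 41,000 (Rosa) > 37,000 (Uma) > 33,000 (Sami) > …
Ivan is the last rival to drop out, at $48,000; Quinn remains and wins at that price.

Quinn wins at $48,000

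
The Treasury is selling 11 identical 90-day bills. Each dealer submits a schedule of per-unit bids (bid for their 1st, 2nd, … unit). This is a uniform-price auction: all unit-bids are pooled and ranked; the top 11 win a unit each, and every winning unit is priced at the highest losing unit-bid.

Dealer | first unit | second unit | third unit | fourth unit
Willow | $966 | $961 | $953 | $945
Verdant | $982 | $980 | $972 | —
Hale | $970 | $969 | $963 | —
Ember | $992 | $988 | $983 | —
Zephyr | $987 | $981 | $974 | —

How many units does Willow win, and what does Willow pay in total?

Willow: 0 units, pays $0

Pooled unit-bids ranked (top 11): 992 (Ember-1), 988 (Ember-2), 987 (Zephyr-1), 983 (Ember-3), 982 (Verdant-1), 981 (Zephyr-2), 980 (Verdant-2), 974 (Zephyr-3), 972 (Verdant-3), 970 (Hale-1), 969 (Hale-2)
Highest rejected unit-bid = $966.
Willow wins 0 unit(s) at $966 each.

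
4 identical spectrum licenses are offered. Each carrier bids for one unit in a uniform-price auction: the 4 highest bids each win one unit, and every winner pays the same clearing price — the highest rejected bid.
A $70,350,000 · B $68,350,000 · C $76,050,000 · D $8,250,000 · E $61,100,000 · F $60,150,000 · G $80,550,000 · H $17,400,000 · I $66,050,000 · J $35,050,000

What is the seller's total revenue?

Bids ranked high→low: 80,550,000 (G), 76,050,000 (C), 70,350,000 (A), 68,350,000 (B), 66,050,000 (I), 61,100,000 (E), …
Top 4: G, C, A, B.
Highest unsuccessful bid: $66,050,000 → clearing price.
Total revenue = 4 × $66,050,000 = $264,200,000.

Total revenue: $264,200,000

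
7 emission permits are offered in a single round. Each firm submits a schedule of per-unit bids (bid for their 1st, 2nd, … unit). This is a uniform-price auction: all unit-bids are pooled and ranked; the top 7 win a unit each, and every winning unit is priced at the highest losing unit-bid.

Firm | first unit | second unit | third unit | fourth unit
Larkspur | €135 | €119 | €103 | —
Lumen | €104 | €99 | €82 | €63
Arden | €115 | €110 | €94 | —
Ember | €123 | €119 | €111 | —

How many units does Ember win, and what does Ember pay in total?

Pooled unit-bids ranked (top 7): 135 (Larkspur-1), 123 (Ember-1), 119 (Larkspur-2), 119 (Ember-2), 115 (Arden-1), 111 (Ember-3), 110 (Arden-2)
First bid not allocated: €104.
Ember wins 3 unit(s) at €104 each.

Ember: 3 units, pays €312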